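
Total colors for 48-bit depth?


Colors = 2^bits = 2^48
= 281,474,976,710,656 colors


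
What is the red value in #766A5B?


Color: #766A5B
R = 76 = 118
G = 6A = 106
B = 5B = 91
Red = 118


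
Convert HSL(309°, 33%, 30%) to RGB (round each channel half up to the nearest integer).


H=309°, S=0.33, L=0.30
C = (1-|2L-1|)×S = (1-|-0.40|)×0.33 = 0.198
H' = H/60 = 309/60 ≈ 5.1500; X = C×(1-|H' mod 2 - 1|) = 0.1683
m = L - C/2 = 0.30 - 0.099 = 0.201
Sector ⌊H'⌋ = 5 → (R',G',B') = (0.198, 0.0, 0.1683)
RGB = ((R'+m)×255, (G'+m)×255, (B'+m)×255) = (101.745, 51.255, 94.1715)
Round half up → RGB(102, 51, 94)


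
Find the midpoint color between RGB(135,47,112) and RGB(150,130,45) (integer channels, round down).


Midpoint: each channel = ⌊(C₁+C₂)/2⌋
R: ⌊(135+150)/2⌋ = 142
G: ⌊(47+130)/2⌋ = 88
B: ⌊(112+45)/2⌋ = 78
= RGB(142, 88, 78)


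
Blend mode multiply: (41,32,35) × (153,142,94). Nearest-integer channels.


Multiply: C = A×B/255, rounded to nearest integer
R: 41×153/255 = 6273/255 ≈ 24.600 → 25
G: 32×142/255 = 4544/255 ≈ 17.820 → 18
B: 35×94/255 = 3290/255 ≈ 12.902 → 13
= RGB(25, 18, 13)


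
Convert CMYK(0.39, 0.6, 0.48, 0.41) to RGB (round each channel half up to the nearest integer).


R = 255 × (1-C) × (1-K) = 255 × 0.61 × 0.59 = 91.7745 → 92
G = 255 × (1-M) × (1-K) = 255 × 0.40 × 0.59 = 60.18 → 60
B = 255 × (1-Y) × (1-K) = 255 × 0.52 × 0.59 = 78.234 → 78
= RGB(92, 60, 78)


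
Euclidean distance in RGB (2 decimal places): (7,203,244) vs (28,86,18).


d = √[(R₁-R₂)² + (G₁-G₂)² + (B₁-B₂)²]
d = √[(7-28)² + (203-86)² + (244-18)²]
d = √[441 + 13689 + 51076]
d = √65206
d ≈ 255.35


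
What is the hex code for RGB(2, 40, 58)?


R = 2 → 02 (hex)
G = 40 → 28 (hex)
B = 58 → 3A (hex)
Hex = #02283A


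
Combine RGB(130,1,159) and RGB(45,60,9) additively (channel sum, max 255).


Additive: each channel = min(255, C₁+C₂)
R: 130+45 = 175 → 175
G: 1+60 = 61 → 61
B: 159+9 = 168 → 168
= RGB(175, 61, 168)


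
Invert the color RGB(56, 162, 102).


Invert: (255-R, 255-G, 255-B)
R: 255-56 = 199
G: 255-162 = 93
B: 255-102 = 153
= RGB(199, 93, 153)


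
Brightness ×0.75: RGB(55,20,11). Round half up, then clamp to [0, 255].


Multiply each channel by 0.75, round half up, clamp to [0, 255]
R: 55×0.75 = 41.25 → round → 41
G: 20×0.75 = 15
B: 11×0.75 = 8.25 → round → 8
= RGB(41, 15, 8)


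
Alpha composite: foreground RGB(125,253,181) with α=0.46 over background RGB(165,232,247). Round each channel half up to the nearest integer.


C = α×F + (1-α)×B, with 1-α = 0.54
R: 0.46×125 + 0.54×165 = 57.50 + 89.10 = 146.60 → 147
G: 0.46×253 + 0.54×232 = 116.38 + 125.28 = 241.66 → 242
B: 0.46×181 + 0.54×247 = 83.26 + 133.38 = 216.64 → 217
= RGB(147, 242, 217)


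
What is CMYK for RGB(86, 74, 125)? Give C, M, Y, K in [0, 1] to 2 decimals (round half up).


R'=86/255≈0.3373, G'=74/255≈0.2902, B'=125/255≈0.4902
K = 1 - max(R',G',B') = 1 - 125/255 = 130/255 = 0.50980… → 0.51
(1-R'-K)/(1-K) simplifies to (max-R)/max with max = 125:
C = (125-86)/125 = 39/125 = 0.312 → 0.31
M = (125-74)/125 = 51/125 = 0.408 → 0.41
Y = (125-125)/125 = 0/125 = 0 → 0.00
= CMYK(0.31, 0.41, 0.00, 0.51)


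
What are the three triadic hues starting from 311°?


Triadic: equally spaced at 120° intervals
H1 = 311°
H2 = (311 + 120) mod 360 = 71°
H3 = (311 + 240) mod 360 = 191°
Triadic = 311°, 71°, 191°


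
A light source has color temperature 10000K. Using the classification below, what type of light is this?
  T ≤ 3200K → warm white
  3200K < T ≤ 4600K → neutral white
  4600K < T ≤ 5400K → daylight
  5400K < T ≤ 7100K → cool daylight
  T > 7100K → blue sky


Temperature: 10000K
10000K > 7100K → blue sky
Classification: blue sky


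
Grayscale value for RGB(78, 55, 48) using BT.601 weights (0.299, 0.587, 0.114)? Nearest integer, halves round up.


Gray = 0.299×R + 0.587×G + 0.114×B
Gray = 0.299×78 + 0.587×55 + 0.114×48
Gray = 23.322 + 32.285 + 5.472
Gray = 61.079 → round half up → 61
Gray = 61


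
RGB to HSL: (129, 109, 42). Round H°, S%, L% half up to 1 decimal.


Normalize: R'=129/255≈0.5059, G'=109/255≈0.4275, B'=42/255≈0.1647
Max=129/255, Min=42/255, Δ=Max-Min=87/255
L = (Max+Min)/2 = (129+42)/510 = 171/510 = 0.33529… → L = 33.5%
L ≤ 0.5 → S = Δ/(Max+Min) = 87/(129+42) = 87/171 = 0.50877… → S = 50.9%
(the 1/255 factors cancel in S and H, so raw channel differences can be used)
Max is R' → H = 60 × (((G-B)/Δ) mod 6) = 60 × (((109-42)/87) mod 6)
  67/87 = 0.7701…
  H = 60 × 0.7701… = 46.206…° → H = 46.2°
= HSL(46.2°, 50.9%, 33.5%)


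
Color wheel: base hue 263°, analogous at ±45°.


Base hue: 263°
Left analog: (263 - 45) mod 360 = 218°
Right analog: (263 + 45) mod 360 = 308°
Analogous hues = 218° and 308°


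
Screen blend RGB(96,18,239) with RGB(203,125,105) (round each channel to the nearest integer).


Screen: C = 255 - (255-A)×(255-B)/255, rounded to nearest integer
R: 255 - (255-96)×(255-203)/255 = 255 - 8268/255 ≈ 255 - 32.424 = 222.576 → 223
G: 255 - (255-18)×(255-125)/255 = 255 - 30810/255 ≈ 255 - 120.824 = 134.176 → 134
B: 255 - (255-239)×(255-105)/255 = 255 - 2400/255 ≈ 255 - 9.412 = 245.588 → 246
= RGB(223, 134, 246)


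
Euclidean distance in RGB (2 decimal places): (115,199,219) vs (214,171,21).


d = √[(R₁-R₂)² + (G₁-G₂)² + (B₁-B₂)²]
d = √[(115-214)² + (199-171)² + (219-21)²]
d = √[9801 + 784 + 39204]
d = √49789
d ≈ 223.13


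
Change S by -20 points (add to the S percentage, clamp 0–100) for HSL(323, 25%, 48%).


Original S = 25%
Adjustment = -20 percentage points
New S = 25 + (-20) = 5
Clamp to [0, 100] → 5
= HSL(323°, 5%, 48%)


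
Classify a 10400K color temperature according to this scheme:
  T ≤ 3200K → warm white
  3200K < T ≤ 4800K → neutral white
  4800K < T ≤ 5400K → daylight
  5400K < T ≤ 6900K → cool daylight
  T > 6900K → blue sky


Temperature: 10400K
10400K > 6900K → blue sky
Classification: blue sky


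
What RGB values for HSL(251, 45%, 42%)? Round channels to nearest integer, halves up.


H=251°, S=0.45, L=0.42
C = (1-|2L-1|)×S = (1-|-0.16|)×0.45 = 0.378
H' = H/60 = 251/60 ≈ 4.1833; X = C×(1-|H' mod 2 - 1|) = 0.0693
m = L - C/2 = 0.42 - 0.189 = 0.231
Sector ⌊H'⌋ = 4 → (R',G',B') = (0.0693, 0.0, 0.378)
RGB = ((R'+m)×255, (G'+m)×255, (B'+m)×255) = (76.5765, 58.905, 155.295)
Round half up → RGB(77, 59, 155)


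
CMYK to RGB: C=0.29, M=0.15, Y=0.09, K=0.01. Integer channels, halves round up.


R = 255 × (1-C) × (1-K) = 255 × 0.71 × 0.99 = 179.2395 → 179
G = 255 × (1-M) × (1-K) = 255 × 0.85 × 0.99 = 214.5825 → 215
B = 255 × (1-Y) × (1-K) = 255 × 0.91 × 0.99 = 229.7295 → 230
= RGB(179, 215, 230)


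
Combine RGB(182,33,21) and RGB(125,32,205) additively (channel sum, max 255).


Additive: each channel = min(255, C₁+C₂)
R: 182+125 = 307 → 255
G: 33+32 = 65 → 65
B: 21+205 = 226 → 226
= RGB(255, 65, 226)


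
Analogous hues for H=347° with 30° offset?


Base hue: 347°
Left analog: (347 - 30) mod 360 = 317°
Right analog: (347 + 30) mod 360 = 17°
Analogous hues = 317° and 17°


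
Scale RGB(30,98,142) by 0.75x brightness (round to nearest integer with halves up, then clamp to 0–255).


Multiply each channel by 0.75, round half up, clamp to [0, 255]
R: 30×0.75 = 22.5 → round → 23
G: 98×0.75 = 73.5 → round → 74
B: 142×0.75 = 106.5 → round → 107
= RGB(23, 74, 107)


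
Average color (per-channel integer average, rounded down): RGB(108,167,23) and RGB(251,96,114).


Midpoint: each channel = ⌊(C₁+C₂)/2⌋
R: ⌊(108+251)/2⌋ = 179
G: ⌊(167+96)/2⌋ = 131
B: ⌊(23+114)/2⌋ = 68
= RGB(179, 131, 68)


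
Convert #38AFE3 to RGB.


38 → 56 (R)
AF → 175 (G)
E3 → 227 (B)
= RGB(56, 175, 227)


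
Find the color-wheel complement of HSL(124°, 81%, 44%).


Complement = opposite side of color wheel = hue + 180°
H' = (124 + 180) mod 360 = 304°
S and L unchanged.
= HSL(304°, 81%, 44%)


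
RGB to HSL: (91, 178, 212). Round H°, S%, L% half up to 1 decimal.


Normalize: R'=91/255≈0.3569, G'=178/255≈0.6980, B'=212/255≈0.8314
Max=212/255, Min=91/255, Δ=Max-Min=121/255
L = (Max+Min)/2 = (212+91)/510 = 303/510 = 0.59411… → L = 59.4%
L > 0.5 → S = Δ/(2-Max-Min) = 121/(510-212-91) = 121/207 = 0.58454… → S = 58.5%
(the 1/255 factors cancel in S and H, so raw channel differences can be used)
Max is B' → H = 60 × ((R-G)/Δ + 4) = 60 × ((91-178)/121 + 4)
  -87/121 + 4 = -0.7190… + 4 = 3.2809…
  H = 60 × 3.2809… = 196.859…° → H = 196.9°
= HSL(196.9°, 58.5%, 59.4%)


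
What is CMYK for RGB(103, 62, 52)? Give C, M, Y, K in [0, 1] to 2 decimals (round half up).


R'=103/255≈0.4039, G'=62/255≈0.2431, B'=52/255≈0.2039
K = 1 - max(R',G',B') = 1 - 103/255 = 152/255 = 0.59607… → 0.60
(1-R'-K)/(1-K) simplifies to (max-R)/max with max = 103:
C = (103-103)/103 = 0/103 = 0 → 0.00
M = (103-62)/103 = 41/103 = 0.39805… → 0.40
Y = (103-52)/103 = 51/103 = 0.49514… → 0.50
= CMYK(0.00, 0.40, 0.50, 0.60)


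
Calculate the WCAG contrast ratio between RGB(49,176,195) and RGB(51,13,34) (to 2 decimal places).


Linearize each sRGB channel c=v/255: c/12.92 if c ≤ 0.04045 else ((c+0.055)/1.055)^2.4
L = 0.2126×R_lin + 0.7152×G_lin + 0.0722×B_lin
Color 1 (49,176,195):
  R=49: 49/255≈0.1922 > 0.04045 → ((0.1922+0.055)/1.055)^2.4 ≈ 0.03071
  G=176: 176/255≈0.6902 > 0.04045 → ((0.6902+0.055)/1.055)^2.4 ≈ 0.43415
  B=195: 195/255≈0.7647 > 0.04045 → ((0.7647+0.055)/1.055)^2.4 ≈ 0.54572
  L1 = 0.2126×0.03071 + 0.7152×0.43415 + 0.0722×0.54572 ≈ 0.35644
Color 2 (51,13,34):
  R=51: 51/255≈0.2000 > 0.04045 → ((0.2000+0.055)/1.055)^2.4 ≈ 0.03310
  G=13: 13/255≈0.0510 > 0.04045 → ((0.0510+0.055)/1.055)^2.4 ≈ 0.00402
  B=34: 34/255≈0.1333 > 0.04045 → ((0.1333+0.055)/1.055)^2.4 ≈ 0.01600
  L2 = 0.2126×0.03310 + 0.7152×0.00402 + 0.0722×0.01600 ≈ 0.01107
Lighter = 0.35644, Darker = 0.01107
Ratio = (L_lighter + 0.05) / (L_darker + 0.05)
Ratio = (0.35644 + 0.05) / (0.01107 + 0.05) = 0.40644 / 0.06107 ≈ 6.6551
Ratio ≈ 6.66:1


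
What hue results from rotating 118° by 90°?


New hue = (H + rotation) mod 360
New hue = (118 + 90) mod 360
= 208 mod 360
= 208°


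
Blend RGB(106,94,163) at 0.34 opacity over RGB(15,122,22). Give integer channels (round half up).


C = α×F + (1-α)×B, with 1-α = 0.66
R: 0.34×106 + 0.66×15 = 36.04 + 9.90 = 45.94 → 46
G: 0.34×94 + 0.66×122 = 31.96 + 80.52 = 112.48 → 112
B: 0.34×163 + 0.66×22 = 55.42 + 14.52 = 69.94 → 70
= RGB(46, 112, 70)


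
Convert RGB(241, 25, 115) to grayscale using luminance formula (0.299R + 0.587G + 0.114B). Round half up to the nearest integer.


Gray = 0.299×R + 0.587×G + 0.114×B
Gray = 0.299×241 + 0.587×25 + 0.114×115
Gray = 72.059 + 14.675 + 13.110
Gray = 99.844 → round half up → 100
Gray = 100


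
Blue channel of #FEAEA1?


Color: #FEAEA1
R = FE = 254
G = AE = 174
B = A1 = 161
Blue = 161


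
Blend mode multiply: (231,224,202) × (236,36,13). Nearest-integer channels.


Multiply: C = A×B/255, rounded to nearest integer
R: 231×236/255 = 54516/255 ≈ 213.788 → 214
G: 224×36/255 = 8064/255 ≈ 31.624 → 32
B: 202×13/255 = 2626/255 ≈ 10.298 → 10
= RGB(214, 32, 10)


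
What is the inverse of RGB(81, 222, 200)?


Invert: (255-R, 255-G, 255-B)
R: 255-81 = 174
G: 255-222 = 33
B: 255-200 = 55
= RGB(174, 33, 55)


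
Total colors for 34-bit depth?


Colors = 2^bits = 2^34
= 17,179,869,184 colors


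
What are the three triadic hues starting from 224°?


Triadic: equally spaced at 120° intervals
H1 = 224°
H2 = (224 + 120) mod 360 = 344°
H3 = (224 + 240) mod 360 = 104°
Triadic = 224°, 344°, 104°


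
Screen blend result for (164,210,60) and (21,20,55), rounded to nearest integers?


Screen: C = 255 - (255-A)×(255-B)/255, rounded to nearest integer
R: 255 - (255-164)×(255-21)/255 = 255 - 21294/255 ≈ 255 - 83.506 = 171.494 → 171
G: 255 - (255-210)×(255-20)/255 = 255 - 10575/255 ≈ 255 - 41.471 = 213.529 → 214
B: 255 - (255-60)×(255-55)/255 = 255 - 39000/255 ≈ 255 - 152.941 = 102.059 → 102
= RGB(171, 214, 102)


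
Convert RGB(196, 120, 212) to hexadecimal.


R = 196 → C4 (hex)
G = 120 → 78 (hex)
B = 212 → D4 (hex)
Hex = #C478D4


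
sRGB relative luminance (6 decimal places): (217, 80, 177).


Linearize each channel (sRGB transfer function): c = v/255; c_lin = c/12.92 if c ≤ 0.04045, else ((c+0.055)/1.055)^2.4
  R: 217/255 ≈ 0.850980 > 0.04045 → ((0.850980+0.055)/1.055)^2.4 ≈ 0.693872
  G: 80/255 ≈ 0.313725 > 0.04045 → ((0.313725+0.055)/1.055)^2.4 ≈ 0.080220
  B: 177/255 ≈ 0.694118 > 0.04045 → ((0.694118+0.055)/1.055)^2.4 ≈ 0.439657
R_lin = 0.693872, G_lin = 0.080220, B_lin = 0.439657
L = 0.2126×R + 0.7152×G + 0.0722×B
L = 0.2126×0.693872 + 0.7152×0.080220 + 0.0722×0.439657
L ≈ 0.236634


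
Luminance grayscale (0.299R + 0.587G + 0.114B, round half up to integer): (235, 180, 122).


Gray = 0.299×R + 0.587×G + 0.114×B
Gray = 0.299×235 + 0.587×180 + 0.114×122
Gray = 70.265 + 105.660 + 13.908
Gray = 189.833 → round half up → 190
Gray = 190


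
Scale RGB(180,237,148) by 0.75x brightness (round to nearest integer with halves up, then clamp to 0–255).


Multiply each channel by 0.75, round half up, clamp to [0, 255]
R: 180×0.75 = 135
G: 237×0.75 = 177.75 → round → 178
B: 148×0.75 = 111
= RGB(135, 178, 111)


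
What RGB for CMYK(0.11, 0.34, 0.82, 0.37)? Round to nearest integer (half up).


R = 255 × (1-C) × (1-K) = 255 × 0.89 × 0.63 = 142.9785 → 143
G = 255 × (1-M) × (1-K) = 255 × 0.66 × 0.63 = 106.029 → 106
B = 255 × (1-Y) × (1-K) = 255 × 0.18 × 0.63 = 28.917 → 29
= RGB(143, 106, 29)


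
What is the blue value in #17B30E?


Color: #17B30E
R = 17 = 23
G = B3 = 179
B = 0E = 14
Blue = 14


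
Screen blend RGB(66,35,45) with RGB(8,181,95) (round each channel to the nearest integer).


Screen: C = 255 - (255-A)×(255-B)/255, rounded to nearest integer
R: 255 - (255-66)×(255-8)/255 = 255 - 46683/255 ≈ 255 - 183.071 = 71.929 → 72
G: 255 - (255-35)×(255-181)/255 = 255 - 16280/255 ≈ 255 - 63.843 = 191.157 → 191
B: 255 - (255-45)×(255-95)/255 = 255 - 33600/255 ≈ 255 - 131.765 = 123.235 → 123
= RGB(72, 191, 123)


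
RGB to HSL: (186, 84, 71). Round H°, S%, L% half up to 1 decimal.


Normalize: R'=186/255≈0.7294, G'=84/255≈0.3294, B'=71/255≈0.2784
Max=186/255, Min=71/255, Δ=Max-Min=115/255
L = (Max+Min)/2 = (186+71)/510 = 257/510 = 0.50392… → L = 50.4%
L > 0.5 → S = Δ/(2-Max-Min) = 115/(510-186-71) = 115/253 = 0.45454… → S = 45.5%
(the 1/255 factors cancel in S and H, so raw channel differences can be used)
Max is R' → H = 60 × (((G-B)/Δ) mod 6) = 60 × (((84-71)/115) mod 6)
  13/115 = 0.1130…
  H = 60 × 0.1130… = 6.782…° → H = 6.8°
= HSL(6.8°, 45.5%, 50.4%)


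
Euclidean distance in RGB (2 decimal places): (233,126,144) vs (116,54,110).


d = √[(R₁-R₂)² + (G₁-G₂)² + (B₁-B₂)²]
d = √[(233-116)² + (126-54)² + (144-110)²]
d = √[13689 + 5184 + 1156]
d = √20029
d ≈ 141.52


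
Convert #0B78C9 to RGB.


0B → 11 (R)
78 → 120 (G)
C9 → 201 (B)
= RGB(11, 120, 201)


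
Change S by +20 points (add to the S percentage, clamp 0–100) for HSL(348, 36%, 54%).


Original S = 36%
Adjustment = +20 percentage points
New S = 36 + (20) = 56
Clamp to [0, 100] → 56
= HSL(348°, 56%, 54%)


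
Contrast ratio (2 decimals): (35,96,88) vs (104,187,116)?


Linearize each sRGB channel c=v/255: c/12.92 if c ≤ 0.04045 else ((c+0.055)/1.055)^2.4
L = 0.2126×R_lin + 0.7152×G_lin + 0.0722×B_lin
Color 1 (35,96,88):
  R=35: 35/255≈0.1373 > 0.04045 → ((0.1373+0.055)/1.055)^2.4 ≈ 0.01681
  G=96: 96/255≈0.3765 > 0.04045 → ((0.3765+0.055)/1.055)^2.4 ≈ 0.11697
  B=88: 88/255≈0.3451 > 0.04045 → ((0.3451+0.055)/1.055)^2.4 ≈ 0.09759
  L1 = 0.2126×0.01681 + 0.7152×0.11697 + 0.0722×0.09759 ≈ 0.09428
Color 2 (104,187,116):
  R=104: 104/255≈0.4078 > 0.04045 → ((0.4078+0.055)/1.055)^2.4 ≈ 0.13843
  G=187: 187/255≈0.7333 > 0.04045 → ((0.7333+0.055)/1.055)^2.4 ≈ 0.49693
  B=116: 116/255≈0.4549 > 0.04045 → ((0.4549+0.055)/1.055)^2.4 ≈ 0.17465
  L2 = 0.2126×0.13843 + 0.7152×0.49693 + 0.0722×0.17465 ≈ 0.39745
Lighter = 0.39745, Darker = 0.09428
Ratio = (L_lighter + 0.05) / (L_darker + 0.05)
Ratio = (0.39745 + 0.05) / (0.09428 + 0.05) = 0.44745 / 0.14428 ≈ 3.1013
Ratio ≈ 3.10:1


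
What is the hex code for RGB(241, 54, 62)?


R = 241 → F1 (hex)
G = 54 → 36 (hex)
B = 62 → 3E (hex)
Hex = #F1363E


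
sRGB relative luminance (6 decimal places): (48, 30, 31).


Linearize each channel (sRGB transfer function): c = v/255; c_lin = c/12.92 if c ≤ 0.04045, else ((c+0.055)/1.055)^2.4
  R: 48/255 ≈ 0.188235 > 0.04045 → ((0.188235+0.055)/1.055)^2.4 ≈ 0.029557
  G: 30/255 ≈ 0.117647 > 0.04045 → ((0.117647+0.055)/1.055)^2.4 ≈ 0.012983
  B: 31/255 ≈ 0.121569 > 0.04045 → ((0.121569+0.055)/1.055)^2.4 ≈ 0.013702
R_lin = 0.029557, G_lin = 0.012983, B_lin = 0.013702
L = 0.2126×R + 0.7152×G + 0.0722×B
L = 0.2126×0.029557 + 0.7152×0.012983 + 0.0722×0.013702
L ≈ 0.016559


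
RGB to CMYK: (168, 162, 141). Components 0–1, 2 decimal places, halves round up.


R'=168/255≈0.6588, G'=162/255≈0.6353, B'=141/255≈0.5529
K = 1 - max(R',G',B') = 1 - 168/255 = 87/255 = 0.34117… → 0.34
(1-R'-K)/(1-K) simplifies to (max-R)/max with max = 168:
C = (168-168)/168 = 0/168 = 0 → 0.00
M = (168-162)/168 = 6/168 = 0.03571… → 0.04
Y = (168-141)/168 = 27/168 = 0.16071… → 0.16
= CMYK(0.00, 0.04, 0.16, 0.34)


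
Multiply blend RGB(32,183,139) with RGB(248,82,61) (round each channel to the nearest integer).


Multiply: C = A×B/255, rounded to nearest integer
R: 32×248/255 = 7936/255 ≈ 31.122 → 31
G: 183×82/255 = 15006/255 ≈ 58.847 → 59
B: 139×61/255 = 8479/255 ≈ 33.251 → 33
= RGB(31, 59, 33)


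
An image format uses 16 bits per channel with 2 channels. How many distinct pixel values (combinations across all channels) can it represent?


Total bits = 16 bits/channel × 2 channels = 32 bits
Distinct pixel values = 2^32
= 4,294,967,296 pixel values


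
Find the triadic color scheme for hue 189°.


Triadic: equally spaced at 120° intervals
H1 = 189°
H2 = (189 + 120) mod 360 = 309°
H3 = (189 + 240) mod 360 = 69°
Triadic = 189°, 309°, 69°


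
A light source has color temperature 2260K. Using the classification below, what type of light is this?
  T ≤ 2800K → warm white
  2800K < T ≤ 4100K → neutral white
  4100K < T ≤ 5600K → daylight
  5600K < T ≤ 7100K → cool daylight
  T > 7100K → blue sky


Temperature: 2260K
2260K ≤ 2800K → warm white
Classification: warm white


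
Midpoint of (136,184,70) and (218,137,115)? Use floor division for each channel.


Midpoint: each channel = ⌊(C₁+C₂)/2⌋
R: ⌊(136+218)/2⌋ = 177
G: ⌊(184+137)/2⌋ = 160
B: ⌊(70+115)/2⌋ = 92
= RGB(177, 160, 92)


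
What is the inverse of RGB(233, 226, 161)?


Invert: (255-R, 255-G, 255-B)
R: 255-233 = 22
G: 255-226 = 29
B: 255-161 = 94
= RGB(22, 29, 94)


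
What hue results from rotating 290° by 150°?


New hue = (H + rotation) mod 360
New hue = (290 + 150) mod 360
= 440 mod 360
= 80°


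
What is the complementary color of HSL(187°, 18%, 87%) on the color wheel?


Complement = opposite side of color wheel = hue + 180°
H' = (187 + 180) mod 360 = 7°
S and L unchanged.
= HSL(7°, 18%, 87%)


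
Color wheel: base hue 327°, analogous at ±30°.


Base hue: 327°
Left analog: (327 - 30) mod 360 = 297°
Right analog: (327 + 30) mod 360 = 357°
Analogous hues = 297° and 357°


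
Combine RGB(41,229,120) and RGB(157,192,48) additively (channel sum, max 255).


Additive: each channel = min(255, C₁+C₂)
R: 41+157 = 198 → 198
G: 229+192 = 421 → 255
B: 120+48 = 168 → 168
= RGB(198, 255, 168)


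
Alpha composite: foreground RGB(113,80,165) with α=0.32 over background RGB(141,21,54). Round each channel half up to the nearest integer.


C = α×F + (1-α)×B, with 1-α = 0.68
R: 0.32×113 + 0.68×141 = 36.16 + 95.88 = 132.04 → 132
G: 0.32×80 + 0.68×21 = 25.60 + 14.28 = 39.88 → 40
B: 0.32×165 + 0.68×54 = 52.80 + 36.72 = 89.52 → 90
= RGB(132, 40, 90)


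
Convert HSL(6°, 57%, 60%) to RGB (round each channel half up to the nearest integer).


H=6°, S=0.57, L=0.60
C = (1-|2L-1|)×S = (1-|0.20|)×0.57 = 0.456
H' = H/60 = 6/60 ≈ 0.1000; X = C×(1-|H' mod 2 - 1|) = 0.0456
m = L - C/2 = 0.60 - 0.228 = 0.372
Sector ⌊H'⌋ = 0 → (R',G',B') = (0.456, 0.0456, 0.0)
RGB = ((R'+m)×255, (G'+m)×255, (B'+m)×255) = (211.14, 106.488, 94.86)
Round half up → RGB(211, 106, 95)


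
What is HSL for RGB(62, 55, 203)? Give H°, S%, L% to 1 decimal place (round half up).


Normalize: R'=62/255≈0.2431, G'=55/255≈0.2157, B'=203/255≈0.7961
Max=203/255, Min=55/255, Δ=Max-Min=148/255
L = (Max+Min)/2 = (203+55)/510 = 258/510 = 0.50588… → L = 50.6%
L > 0.5 → S = Δ/(2-Max-Min) = 148/(510-203-55) = 148/252 = 0.58730… → S = 58.7%
(the 1/255 factors cancel in S and H, so raw channel differences can be used)
Max is B' → H = 60 × ((R-G)/Δ + 4) = 60 × ((62-55)/148 + 4)
  7/148 + 4 = 0.0472… + 4 = 4.0472…
  H = 60 × 4.0472… = 242.837…° → H = 242.8°
= HSL(242.8°, 58.7%, 50.6%)


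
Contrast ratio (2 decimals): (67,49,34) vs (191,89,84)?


Linearize each sRGB channel c=v/255: c/12.92 if c ≤ 0.04045 else ((c+0.055)/1.055)^2.4
L = 0.2126×R_lin + 0.7152×G_lin + 0.0722×B_lin
Color 1 (67,49,34):
  R=67: 67/255≈0.2627 > 0.04045 → ((0.2627+0.055)/1.055)^2.4 ≈ 0.05613
  G=49: 49/255≈0.1922 > 0.04045 → ((0.1922+0.055)/1.055)^2.4 ≈ 0.03071
  B=34: 34/255≈0.1333 > 0.04045 → ((0.1333+0.055)/1.055)^2.4 ≈ 0.01600
  L1 = 0.2126×0.05613 + 0.7152×0.03071 + 0.0722×0.01600 ≈ 0.03505
Color 2 (191,89,84):
  R=191: 191/255≈0.7490 > 0.04045 → ((0.7490+0.055)/1.055)^2.4 ≈ 0.52100
  G=89: 89/255≈0.3490 > 0.04045 → ((0.3490+0.055)/1.055)^2.4 ≈ 0.09990
  B=84: 84/255≈0.3294 > 0.04045 → ((0.3294+0.055)/1.055)^2.4 ≈ 0.08866
  L2 = 0.2126×0.52100 + 0.7152×0.09990 + 0.0722×0.08866 ≈ 0.18861
Lighter = 0.18861, Darker = 0.03505
Ratio = (L_lighter + 0.05) / (L_darker + 0.05)
Ratio = (0.18861 + 0.05) / (0.03505 + 0.05) = 0.23861 / 0.08505 ≈ 2.8054
Ratio ≈ 2.81:1


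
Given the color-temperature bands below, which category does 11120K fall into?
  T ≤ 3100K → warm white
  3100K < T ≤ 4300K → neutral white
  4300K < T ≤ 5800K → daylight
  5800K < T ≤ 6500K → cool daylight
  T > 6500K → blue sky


Temperature: 11120K
11120K > 6500K → blue sky
Classification: blue sky


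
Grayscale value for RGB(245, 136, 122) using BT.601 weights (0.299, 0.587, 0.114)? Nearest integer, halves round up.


Gray = 0.299×R + 0.587×G + 0.114×B
Gray = 0.299×245 + 0.587×136 + 0.114×122
Gray = 73.255 + 79.832 + 13.908
Gray = 166.995 → round half up → 167
Gray = 167


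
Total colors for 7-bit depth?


Colors = 2^bits = 2^7
= 128 colors


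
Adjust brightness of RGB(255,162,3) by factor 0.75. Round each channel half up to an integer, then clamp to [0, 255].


Multiply each channel by 0.75, round half up, clamp to [0, 255]
R: 255×0.75 = 191.25 → round → 191
G: 162×0.75 = 121.5 → round → 122
B: 3×0.75 = 2.25 → round → 2
= RGB(191, 122, 2)


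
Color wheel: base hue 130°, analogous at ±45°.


Base hue: 130°
Left analog: (130 - 45) mod 360 = 85°
Right analog: (130 + 45) mod 360 = 175°
Analogous hues = 85° and 175°


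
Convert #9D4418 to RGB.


9D → 157 (R)
44 → 68 (G)
18 → 24 (B)
= RGB(157, 68, 24)


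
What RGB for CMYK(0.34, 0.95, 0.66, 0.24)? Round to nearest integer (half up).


R = 255 × (1-C) × (1-K) = 255 × 0.66 × 0.76 = 127.908 → 128
G = 255 × (1-M) × (1-K) = 255 × 0.05 × 0.76 = 9.69 → 10
B = 255 × (1-Y) × (1-K) = 255 × 0.34 × 0.76 = 65.892 → 66
= RGB(128, 10, 66)


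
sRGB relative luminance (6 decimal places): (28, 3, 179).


Linearize each channel (sRGB transfer function): c = v/255; c_lin = c/12.92 if c ≤ 0.04045, else ((c+0.055)/1.055)^2.4
  R: 28/255 ≈ 0.109804 > 0.04045 → ((0.109804+0.055)/1.055)^2.4 ≈ 0.011612
  G: 3/255 ≈ 0.011765 ≤ 0.04045 → 0.011765/12.92 ≈ 0.000911
  B: 179/255 ≈ 0.701961 > 0.04045 → ((0.701961+0.055)/1.055)^2.4 ≈ 0.450786
R_lin = 0.011612, G_lin = 0.000911, B_lin = 0.450786
L = 0.2126×R + 0.7152×G + 0.0722×B
L = 0.2126×0.011612 + 0.7152×0.000911 + 0.0722×0.450786
L ≈ 0.035667


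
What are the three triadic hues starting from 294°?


Triadic: equally spaced at 120° intervals
H1 = 294°
H2 = (294 + 120) mod 360 = 54°
H3 = (294 + 240) mod 360 = 174°
Triadic = 294°, 54°, 174°


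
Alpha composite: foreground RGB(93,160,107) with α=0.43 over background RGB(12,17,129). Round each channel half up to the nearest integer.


C = α×F + (1-α)×B, with 1-α = 0.57
R: 0.43×93 + 0.57×12 = 39.99 + 6.84 = 46.83 → 47
G: 0.43×160 + 0.57×17 = 68.80 + 9.69 = 78.49 → 78
B: 0.43×107 + 0.57×129 = 46.01 + 73.53 = 119.54 → 120
= RGB(47, 78, 120)


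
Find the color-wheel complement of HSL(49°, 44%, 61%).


Complement = opposite side of color wheel = hue + 180°
H' = (49 + 180) mod 360 = 229°
S and L unchanged.
= HSL(229°, 44%, 61%)


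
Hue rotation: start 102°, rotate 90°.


New hue = (H + rotation) mod 360
New hue = (102 + 90) mod 360
= 192 mod 360
= 192°


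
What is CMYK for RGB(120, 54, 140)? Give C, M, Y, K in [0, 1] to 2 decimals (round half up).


R'=120/255≈0.4706, G'=54/255≈0.2118, B'=140/255≈0.5490
K = 1 - max(R',G',B') = 1 - 140/255 = 115/255 = 0.45098… → 0.45
(1-R'-K)/(1-K) simplifies to (max-R)/max with max = 140:
C = (140-120)/140 = 20/140 = 0.14285… → 0.14
M = (140-54)/140 = 86/140 = 0.61428… → 0.61
Y = (140-140)/140 = 0/140 = 0 → 0.00
= CMYK(0.14, 0.61, 0.00, 0.45)


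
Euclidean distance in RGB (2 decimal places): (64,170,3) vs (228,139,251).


d = √[(R₁-R₂)² + (G₁-G₂)² + (B₁-B₂)²]
d = √[(64-228)² + (170-139)² + (3-251)²]
d = √[26896 + 961 + 61504]
d = √89361
d ≈ 298.93


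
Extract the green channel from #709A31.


Color: #709A31
R = 70 = 112
G = 9A = 154
B = 31 = 49
Green = 154


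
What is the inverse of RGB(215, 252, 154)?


Invert: (255-R, 255-G, 255-B)
R: 255-215 = 40
G: 255-252 = 3
B: 255-154 = 101
= RGB(40, 3, 101)


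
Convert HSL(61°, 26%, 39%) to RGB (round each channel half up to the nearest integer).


H=61°, S=0.26, L=0.39
C = (1-|2L-1|)×S = (1-|-0.22|)×0.26 = 0.2028
H' = H/60 = 61/60 ≈ 1.0167; X = C×(1-|H' mod 2 - 1|) = 0.19942
m = L - C/2 = 0.39 - 0.1014 = 0.2886
Sector ⌊H'⌋ = 1 → (R',G',B') = (0.19942, 0.2028, 0.0)
RGB = ((R'+m)×255, (G'+m)×255, (B'+m)×255) = (124.4451, 125.307, 73.593)
Round half up → RGB(124, 125, 74)


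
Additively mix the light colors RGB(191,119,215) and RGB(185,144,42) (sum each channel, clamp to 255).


Additive: each channel = min(255, C₁+C₂)
R: 191+185 = 376 → 255
G: 119+144 = 263 → 255
B: 215+42 = 257 → 255
= RGB(255, 255, 255)


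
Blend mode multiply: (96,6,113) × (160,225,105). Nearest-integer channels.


Multiply: C = A×B/255, rounded to nearest integer
R: 96×160/255 = 15360/255 ≈ 60.235 → 60
G: 6×225/255 = 1350/255 ≈ 5.294 → 5
B: 113×105/255 = 11865/255 ≈ 46.529 → 47
= RGB(60, 5, 47)


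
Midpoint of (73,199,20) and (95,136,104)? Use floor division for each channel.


Midpoint: each channel = ⌊(C₁+C₂)/2⌋
R: ⌊(73+95)/2⌋ = 84
G: ⌊(199+136)/2⌋ = 167
B: ⌊(20+104)/2⌋ = 62
= RGB(84, 167, 62)


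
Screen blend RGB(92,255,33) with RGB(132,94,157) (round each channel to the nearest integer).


Screen: C = 255 - (255-A)×(255-B)/255, rounded to nearest integer
R: 255 - (255-92)×(255-132)/255 = 255 - 20049/255 ≈ 255 - 78.624 = 176.376 → 176
G: 255 - (255-255)×(255-94)/255 = 255 - 0/255 ≈ 255 - 0.000 = 255.000 → 255
B: 255 - (255-33)×(255-157)/255 = 255 - 21756/255 ≈ 255 - 85.318 = 169.682 → 170
= RGB(176, 255, 170)


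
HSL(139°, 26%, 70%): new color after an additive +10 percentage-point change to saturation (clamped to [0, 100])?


Original S = 26%
Adjustment = +10 percentage points
New S = 26 + (10) = 36
Clamp to [0, 100] → 36
= HSL(139°, 36%, 70%)


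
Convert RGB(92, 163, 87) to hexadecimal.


R = 92 → 5C (hex)
G = 163 → A3 (hex)
B = 87 → 57 (hex)
Hex = #5CA357


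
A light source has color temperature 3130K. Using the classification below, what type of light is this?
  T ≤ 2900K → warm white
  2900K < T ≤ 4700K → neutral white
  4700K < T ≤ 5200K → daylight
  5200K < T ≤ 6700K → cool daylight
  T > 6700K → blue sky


Temperature: 3130K
2900K < 3130K ≤ 4700K → neutral white
Classification: neutral white


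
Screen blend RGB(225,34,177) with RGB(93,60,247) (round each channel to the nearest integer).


Screen: C = 255 - (255-A)×(255-B)/255, rounded to nearest integer
R: 255 - (255-225)×(255-93)/255 = 255 - 4860/255 ≈ 255 - 19.059 = 235.941 → 236
G: 255 - (255-34)×(255-60)/255 = 255 - 43095/255 ≈ 255 - 169.000 = 86.000 → 86
B: 255 - (255-177)×(255-247)/255 = 255 - 624/255 ≈ 255 - 2.447 = 252.553 → 253
= RGB(236, 86, 253)


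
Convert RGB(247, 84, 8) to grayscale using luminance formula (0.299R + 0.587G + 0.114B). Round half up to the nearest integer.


Gray = 0.299×R + 0.587×G + 0.114×B
Gray = 0.299×247 + 0.587×84 + 0.114×8
Gray = 73.853 + 49.308 + 0.912
Gray = 124.073 → round half up → 124
Gray = 124


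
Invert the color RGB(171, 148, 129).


Invert: (255-R, 255-G, 255-B)
R: 255-171 = 84
G: 255-148 = 107
B: 255-129 = 126
= RGB(84, 107, 126)


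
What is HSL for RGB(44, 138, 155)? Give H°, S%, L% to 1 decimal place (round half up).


Normalize: R'=44/255≈0.1725, G'=138/255≈0.5412, B'=155/255≈0.6078
Max=155/255, Min=44/255, Δ=Max-Min=111/255
L = (Max+Min)/2 = (155+44)/510 = 199/510 = 0.39019… → L = 39.0%
L ≤ 0.5 → S = Δ/(Max+Min) = 111/(155+44) = 111/199 = 0.55778… → S = 55.8%
(the 1/255 factors cancel in S and H, so raw channel differences can be used)
Max is B' → H = 60 × ((R-G)/Δ + 4) = 60 × ((44-138)/111 + 4)
  -94/111 + 4 = -0.8468… + 4 = 3.1531…
  H = 60 × 3.1531… = 189.189…° → H = 189.2°
= HSL(189.2°, 55.8%, 39.0%)


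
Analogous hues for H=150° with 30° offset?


Base hue: 150°
Left analog: (150 - 30) mod 360 = 120°
Right analog: (150 + 30) mod 360 = 180°
Analogous hues = 120° and 180°


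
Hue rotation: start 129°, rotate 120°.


New hue = (H + rotation) mod 360
New hue = (129 + 120) mod 360
= 249 mod 360
= 249°


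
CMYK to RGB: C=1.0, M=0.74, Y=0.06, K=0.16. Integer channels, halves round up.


R = 255 × (1-C) × (1-K) = 255 × 0.00 × 0.84 = 0
G = 255 × (1-M) × (1-K) = 255 × 0.26 × 0.84 = 55.692 → 56
B = 255 × (1-Y) × (1-K) = 255 × 0.94 × 0.84 = 201.348 → 201
= RGB(0, 56, 201)


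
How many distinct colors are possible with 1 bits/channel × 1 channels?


Total bits = 1 bits/channel × 1 channels = 1 bits
Distinct colors = 2^1
= 2 colors


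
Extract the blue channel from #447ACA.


Color: #447ACA
R = 44 = 68
G = 7A = 122
B = CA = 202
Blue = 202


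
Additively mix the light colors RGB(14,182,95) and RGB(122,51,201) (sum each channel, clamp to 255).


Additive: each channel = min(255, C₁+C₂)
R: 14+122 = 136 → 136
G: 182+51 = 233 → 233
B: 95+201 = 296 → 255
= RGB(136, 233, 255)


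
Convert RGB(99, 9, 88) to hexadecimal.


R = 99 → 63 (hex)
G = 9 → 09 (hex)
B = 88 → 58 (hex)
Hex = #630958


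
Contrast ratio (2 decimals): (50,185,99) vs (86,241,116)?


Linearize each sRGB channel c=v/255: c/12.92 if c ≤ 0.04045 else ((c+0.055)/1.055)^2.4
L = 0.2126×R_lin + 0.7152×G_lin + 0.0722×B_lin
Color 1 (50,185,99):
  R=50: 50/255≈0.1961 > 0.04045 → ((0.1961+0.055)/1.055)^2.4 ≈ 0.03190
  G=185: 185/255≈0.7255 > 0.04045 → ((0.7255+0.055)/1.055)^2.4 ≈ 0.48515
  B=99: 99/255≈0.3882 > 0.04045 → ((0.3882+0.055)/1.055)^2.4 ≈ 0.12477
  L1 = 0.2126×0.03190 + 0.7152×0.48515 + 0.0722×0.12477 ≈ 0.36277
Color 2 (86,241,116):
  R=86: 86/255≈0.3373 > 0.04045 → ((0.3373+0.055)/1.055)^2.4 ≈ 0.09306
  G=241: 241/255≈0.9451 > 0.04045 → ((0.9451+0.055)/1.055)^2.4 ≈ 0.87962
  B=116: 116/255≈0.4549 > 0.04045 → ((0.4549+0.055)/1.055)^2.4 ≈ 0.17465
  L2 = 0.2126×0.09306 + 0.7152×0.87962 + 0.0722×0.17465 ≈ 0.66150
Lighter = 0.66150, Darker = 0.36277
Ratio = (L_lighter + 0.05) / (L_darker + 0.05)
Ratio = (0.66150 + 0.05) / (0.36277 + 0.05) = 0.71150 / 0.41277 ≈ 1.7237
Ratio ≈ 1.72:1


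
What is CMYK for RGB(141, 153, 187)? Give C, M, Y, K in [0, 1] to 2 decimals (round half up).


R'=141/255≈0.5529, G'=153/255≈0.6000, B'=187/255≈0.7333
K = 1 - max(R',G',B') = 1 - 187/255 = 68/255 = 0.26666… → 0.27
(1-R'-K)/(1-K) simplifies to (max-R)/max with max = 187:
C = (187-141)/187 = 46/187 = 0.24598… → 0.25
M = (187-153)/187 = 34/187 = 0.18181… → 0.18
Y = (187-187)/187 = 0/187 = 0 → 0.00
= CMYK(0.25, 0.18, 0.00, 0.27)


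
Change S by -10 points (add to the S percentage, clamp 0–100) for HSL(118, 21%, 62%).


Original S = 21%
Adjustment = -10 percentage points
New S = 21 + (-10) = 11
Clamp to [0, 100] → 11
= HSL(118°, 11%, 62%)


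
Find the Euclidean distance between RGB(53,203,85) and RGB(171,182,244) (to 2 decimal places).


d = √[(R₁-R₂)² + (G₁-G₂)² + (B₁-B₂)²]
d = √[(53-171)² + (203-182)² + (85-244)²]
d = √[13924 + 441 + 25281]
d = √39646
d ≈ 199.11


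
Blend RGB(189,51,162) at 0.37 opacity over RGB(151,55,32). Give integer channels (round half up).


C = α×F + (1-α)×B, with 1-α = 0.63
R: 0.37×189 + 0.63×151 = 69.93 + 95.13 = 165.06 → 165
G: 0.37×51 + 0.63×55 = 18.87 + 34.65 = 53.52 → 54
B: 0.37×162 + 0.63×32 = 59.94 + 20.16 = 80.10 → 80
= RGB(165, 54, 80)


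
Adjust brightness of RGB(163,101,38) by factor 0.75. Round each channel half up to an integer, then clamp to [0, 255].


Multiply each channel by 0.75, round half up, clamp to [0, 255]
R: 163×0.75 = 122.25 → round → 122
G: 101×0.75 = 75.75 → round → 76
B: 38×0.75 = 28.5 → round → 29
= RGB(122, 76, 29)


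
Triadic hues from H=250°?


Triadic: equally spaced at 120° intervals
H1 = 250°
H2 = (250 + 120) mod 360 = 10°
H3 = (250 + 240) mod 360 = 130°
Triadic = 250°, 10°, 130°


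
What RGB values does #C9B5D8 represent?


C9 → 201 (R)
B5 → 181 (G)
D8 → 216 (B)
= RGB(201, 181, 216)


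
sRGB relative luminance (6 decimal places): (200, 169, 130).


Linearize each channel (sRGB transfer function): c = v/255; c_lin = c/12.92 if c ≤ 0.04045, else ((c+0.055)/1.055)^2.4
  R: 200/255 ≈ 0.784314 > 0.04045 → ((0.784314+0.055)/1.055)^2.4 ≈ 0.577580
  G: 169/255 ≈ 0.662745 > 0.04045 → ((0.662745+0.055)/1.055)^2.4 ≈ 0.396755
  B: 130/255 ≈ 0.509804 > 0.04045 → ((0.509804+0.055)/1.055)^2.4 ≈ 0.223228
R_lin = 0.577580, G_lin = 0.396755, B_lin = 0.223228
L = 0.2126×R + 0.7152×G + 0.0722×B
L = 0.2126×0.577580 + 0.7152×0.396755 + 0.0722×0.223228
L ≈ 0.422670


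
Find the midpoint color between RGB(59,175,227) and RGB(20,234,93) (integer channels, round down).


Midpoint: each channel = ⌊(C₁+C₂)/2⌋
R: ⌊(59+20)/2⌋ = 39
G: ⌊(175+234)/2⌋ = 204
B: ⌊(227+93)/2⌋ = 160
= RGB(39, 204, 160)


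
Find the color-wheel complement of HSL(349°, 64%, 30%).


Complement = opposite side of color wheel = hue + 180°
H' = (349 + 180) mod 360 = 169°
S and L unchanged.
= HSL(169°, 64%, 30%)


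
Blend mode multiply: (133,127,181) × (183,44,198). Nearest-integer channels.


Multiply: C = A×B/255, rounded to nearest integer
R: 133×183/255 = 24339/255 ≈ 95.447 → 95
G: 127×44/255 = 5588/255 ≈ 21.914 → 22
B: 181×198/255 = 35838/255 ≈ 140.541 → 141
= RGB(95, 22, 141)


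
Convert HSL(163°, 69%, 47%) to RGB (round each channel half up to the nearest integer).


H=163°, S=0.69, L=0.47
C = (1-|2L-1|)×S = (1-|-0.06|)×0.69 = 0.6486
H' = H/60 = 163/60 ≈ 2.7167; X = C×(1-|H' mod 2 - 1|) = 0.46483
m = L - C/2 = 0.47 - 0.3243 = 0.1457
Sector ⌊H'⌋ = 2 → (R',G',B') = (0.0, 0.6486, 0.46483)
RGB = ((R'+m)×255, (G'+m)×255, (B'+m)×255) = (37.1535, 202.5465, 155.68515)
Round half up → RGB(37, 203, 156)


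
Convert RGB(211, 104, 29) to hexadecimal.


R = 211 → D3 (hex)
G = 104 → 68 (hex)
B = 29 → 1D (hex)
Hex = #D3681D


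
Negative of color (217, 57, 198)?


Invert: (255-R, 255-G, 255-B)
R: 255-217 = 38
G: 255-57 = 198
B: 255-198 = 57
= RGB(38, 198, 57)


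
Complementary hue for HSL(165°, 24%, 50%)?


Complement = opposite side of color wheel = hue + 180°
H' = (165 + 180) mod 360 = 345°
S and L unchanged.
= HSL(345°, 24%, 50%)


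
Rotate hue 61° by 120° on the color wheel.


New hue = (H + rotation) mod 360
New hue = (61 + 120) mod 360
= 181 mod 360
= 181°


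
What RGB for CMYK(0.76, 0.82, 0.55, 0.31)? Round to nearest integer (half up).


R = 255 × (1-C) × (1-K) = 255 × 0.24 × 0.69 = 42.228 → 42
G = 255 × (1-M) × (1-K) = 255 × 0.18 × 0.69 = 31.671 → 32
B = 255 × (1-Y) × (1-K) = 255 × 0.45 × 0.69 = 79.1775 → 79
= RGB(42, 32, 79)


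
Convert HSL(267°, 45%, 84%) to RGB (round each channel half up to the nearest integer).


H=267°, S=0.45, L=0.84
C = (1-|2L-1|)×S = (1-|0.68|)×0.45 = 0.144
H' = H/60 = 267/60 ≈ 4.4500; X = C×(1-|H' mod 2 - 1|) = 0.0648
m = L - C/2 = 0.84 - 0.072 = 0.768
Sector ⌊H'⌋ = 4 → (R',G',B') = (0.0648, 0.0, 0.144)
RGB = ((R'+m)×255, (G'+m)×255, (B'+m)×255) = (212.364, 195.84, 232.56)
Round half up → RGB(212, 196, 233)


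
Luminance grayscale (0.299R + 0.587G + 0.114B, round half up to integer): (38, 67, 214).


Gray = 0.299×R + 0.587×G + 0.114×B
Gray = 0.299×38 + 0.587×67 + 0.114×214
Gray = 11.362 + 39.329 + 24.396
Gray = 75.087 → round half up → 75
Gray = 75


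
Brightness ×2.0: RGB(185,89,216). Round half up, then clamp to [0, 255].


Multiply each channel by 2.0, round half up, clamp to [0, 255]
R: 185×2.0 = 370 → clamp → 255
G: 89×2.0 = 178
B: 216×2.0 = 432 → clamp → 255
= RGB(255, 178, 255)


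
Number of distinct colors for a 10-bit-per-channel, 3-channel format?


Total bits = 10 bits/channel × 3 channels = 30 bits
Distinct colors = 2^30
= 1,073,741,824 colors


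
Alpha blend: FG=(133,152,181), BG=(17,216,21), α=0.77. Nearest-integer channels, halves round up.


C = α×F + (1-α)×B, with 1-α = 0.23
R: 0.77×133 + 0.23×17 = 102.41 + 3.91 = 106.32 → 106
G: 0.77×152 + 0.23×216 = 117.04 + 49.68 = 166.72 → 167
B: 0.77×181 + 0.23×21 = 139.37 + 4.83 = 144.20 → 144
= RGB(106, 167, 144)


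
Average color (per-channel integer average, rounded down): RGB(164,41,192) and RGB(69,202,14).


Midpoint: each channel = ⌊(C₁+C₂)/2⌋
R: ⌊(164+69)/2⌋ = 116
G: ⌊(41+202)/2⌋ = 121
B: ⌊(192+14)/2⌋ = 103
= RGB(116, 121, 103)


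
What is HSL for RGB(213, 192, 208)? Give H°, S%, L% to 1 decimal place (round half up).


Normalize: R'=213/255≈0.8353, G'=192/255≈0.7529, B'=208/255≈0.8157
Max=213/255, Min=192/255, Δ=Max-Min=21/255
L = (Max+Min)/2 = (213+192)/510 = 405/510 = 0.79411… → L = 79.4%
L > 0.5 → S = Δ/(2-Max-Min) = 21/(510-213-192) = 21/105 = 0.2 → S = 20.0%
(the 1/255 factors cancel in S and H, so raw channel differences can be used)
Max is R' → H = 60 × (((G-B)/Δ) mod 6) = 60 × (((192-208)/21) mod 6)
  (-16)/21 = -0.7619…; negative, so add 6 → 5.2380…
  H = 60 × 5.2380… = 314.285…° → H = 314.3°
= HSL(314.3°, 20.0%, 79.4%)
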